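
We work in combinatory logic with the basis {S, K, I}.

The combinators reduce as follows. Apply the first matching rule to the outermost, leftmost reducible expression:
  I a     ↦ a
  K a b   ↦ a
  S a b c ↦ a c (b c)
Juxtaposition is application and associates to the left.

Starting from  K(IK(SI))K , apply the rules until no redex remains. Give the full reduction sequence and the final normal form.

Answer: normal form = K(SI)  (in 2 steps)

Reduction:
  start: K(IK(SI))K
  [1] IK(SI)
  [2] K(SI)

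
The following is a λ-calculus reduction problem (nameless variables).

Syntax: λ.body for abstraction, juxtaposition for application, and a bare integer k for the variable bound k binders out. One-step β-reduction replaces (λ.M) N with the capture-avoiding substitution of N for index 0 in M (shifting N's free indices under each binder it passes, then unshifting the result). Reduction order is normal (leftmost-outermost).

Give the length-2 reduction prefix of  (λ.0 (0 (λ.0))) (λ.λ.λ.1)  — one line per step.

  start: (λ.0 (0 (λ.0))) (λ.λ.λ.1)
  →1  (λ.λ.λ.1) ((λ.λ.λ.1) (λ.0))
  →2  λ.λ.1

Answer: after 2 steps: λ.λ.1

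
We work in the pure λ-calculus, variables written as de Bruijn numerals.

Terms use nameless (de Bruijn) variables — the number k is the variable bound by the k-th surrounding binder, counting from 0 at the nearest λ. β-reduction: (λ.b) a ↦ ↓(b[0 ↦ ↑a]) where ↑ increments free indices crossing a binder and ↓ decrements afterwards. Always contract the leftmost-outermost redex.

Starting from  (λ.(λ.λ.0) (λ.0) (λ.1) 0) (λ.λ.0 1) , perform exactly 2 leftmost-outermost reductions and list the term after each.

Answer: after 2 steps: (λ.0) (λ.λ.λ.0 1) (λ.λ.0 1)

Derivation:
  start: (λ.(λ.λ.0) (λ.0) (λ.1) 0) (λ.λ.0 1)
  [1] (λ.λ.0) (λ.0) (λ.λ.λ.0 1) (λ.λ.0 1)
  [2] (λ.0) (λ.λ.λ.0 1) (λ.λ.0 1)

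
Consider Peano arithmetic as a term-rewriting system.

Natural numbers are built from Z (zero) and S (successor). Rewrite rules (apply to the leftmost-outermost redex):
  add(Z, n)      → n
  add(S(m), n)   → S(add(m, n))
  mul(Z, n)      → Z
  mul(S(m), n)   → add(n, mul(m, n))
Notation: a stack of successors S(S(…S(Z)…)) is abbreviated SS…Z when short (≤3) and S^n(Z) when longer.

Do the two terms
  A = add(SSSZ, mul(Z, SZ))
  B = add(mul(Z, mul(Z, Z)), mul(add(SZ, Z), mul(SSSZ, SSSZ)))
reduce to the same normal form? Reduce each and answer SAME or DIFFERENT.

Answer: DIFFERENT — A ⇓ SSSZ, B ⇓ S^9(Z)

Working:
Term A:
  start: add(SSSZ, mul(Z, SZ))
  →1  S(add(SSZ, mul(Z, SZ)))
  →2  S(S(add(SZ, mul(Z, SZ))))
  →3  S(S(S(add(Z, mul(Z, SZ)))))
  →4  S(S(S(mul(Z, SZ))))
  →5  SSSZ

Term B:
  start: add(mul(Z, mul(Z, Z)), mul(add(SZ, Z), mul(SSSZ, SSSZ)))
  →1  add(Z, mul(add(SZ, Z), mul(SSSZ, SSSZ)))
  →2  mul(add(SZ, Z), mul(SSSZ, SSSZ))
  →3  mul(S(add(Z, Z)), mul(SSSZ, SSSZ))
  →4  add(mul(SSSZ, SSSZ), mul(add(Z, Z), mul(SSSZ, SSSZ)))
  →5  add(add(SSSZ, mul(SSZ, SSSZ)), mul(add(Z, Z), mul(SSSZ, SSSZ)))
  →6  add(S(add(SSZ, mul(SSZ, SSSZ))), mul(add(Z, Z), mul(SSSZ, SSSZ)))
  →7  S(add(add(SSZ, mul(SSZ, SSSZ)), mul(add(Z, Z), mul(SSSZ, SSSZ))))
  →8  S(add(S(add(SZ, mul(SSZ, SSSZ))), mul(add(Z, Z), mul(SSSZ, SSSZ))))
  →9  S(S(add(add(SZ, mul(SSZ, SSSZ)), mul(add(Z, Z), mul(SSSZ, SSSZ)))))
  →10  S(S(add(S(add(Z, mul(SSZ, SSSZ))), mul(add(Z, Z), mul(SSSZ, SSSZ)))))
  →11  S(S(S(add(add(Z, mul(SSZ, SSSZ)), mul(add(Z, Z), mul(SSSZ, SSSZ))))))
  →12  S(S(S(add(mul(SSZ, SSSZ), mul(add(Z, Z), mul(SSSZ, SSSZ))))))
  →13  S(S(S(add(add(SSSZ, mul(SZ, SSSZ)), mul(add(Z, Z), mul(SSSZ, SSSZ))))))
  →14  S(S(S(add(S(add(SSZ, mul(SZ, SSSZ))), mul(add(Z, Z), mul(SSSZ, SSSZ))))))
  →15  S(S(S(S(add(add(SSZ, mul(SZ, SSSZ)), mul(add(Z, Z), mul(SSSZ, SSSZ)))))))
  →16  S(S(S(S(add(S(add(SZ, mul(SZ, SSSZ))), mul(add(Z, Z), mul(SSSZ, SSSZ)))))))
  →17  S(S(S(S(S(add(add(SZ, mul(SZ, SSSZ)), mul(add(Z, Z), mul(SSSZ, SSSZ))))))))
  →18  S(S(S(S(S(add(S(add(Z, mul(SZ, SSSZ))), mul(add(Z, Z), mul(SSSZ, SSSZ))))))))
  →19  S(S(S(S(S(S(add(add(Z, mul(SZ, SSSZ)), mul(add(Z, Z), mul(SSSZ, SSSZ)))))))))
  →20  S(S(S(S(S(S(add(mul(SZ, SSSZ), mul(add(Z, Z), mul(SSSZ, SSSZ)))))))))
  →21  S(S(S(S(S(S(add(add(SSSZ, mul(Z, SSSZ)), mul(add(Z, Z), mul(SSSZ, SSSZ)))))))))
  →22  S(S(S(S(S(S(add(S(add(SSZ, mul(Z, SSSZ))), mul(add(Z, Z), mul(SSSZ, SSSZ)))))))))
  →23  S(S(S(S(S(S(S(add(add(SSZ, mul(Z, SSSZ)), mul(add(Z, Z), mul(SSSZ, SSSZ))))))))))
  →24  S(S(S(S(S(S(S(add(S(add(SZ, mul(Z, SSSZ))), mul(add(Z, Z), mul(SSSZ, SSSZ))))))))))
  →25  S(S(S(S(S(S(S(S(add(add(SZ, mul(Z, SSSZ)), mul(add(Z, Z), mul(SSSZ, SSSZ)))))))))))
  →26  S(S(S(S(S(S(S(S(add(S(add(Z, mul(Z, SSSZ))), mul(add(Z, Z), mul(SSSZ, SSSZ)))))))))))
  →27  S(S(S(S(S(S(S(S(S(add(add(Z, mul(Z, SSSZ)), mul(add(Z, Z), mul(SSSZ, SSSZ))))))))))))
  →28  S(S(S(S(S(S(S(S(S(add(mul(Z, SSSZ), mul(add(Z, Z), mul(SSSZ, SSSZ))))))))))))
  →29  S(S(S(S(S(S(S(S(S(add(Z, mul(add(Z, Z), mul(SSSZ, SSSZ))))))))))))
  →30  S(S(S(S(S(S(S(S(S(mul(add(Z, Z), mul(SSSZ, SSSZ)))))))))))
  →31  S(S(S(S(S(S(S(S(S(mul(Z, mul(SSSZ, SSSZ)))))))))))
  →32  S^9(Z)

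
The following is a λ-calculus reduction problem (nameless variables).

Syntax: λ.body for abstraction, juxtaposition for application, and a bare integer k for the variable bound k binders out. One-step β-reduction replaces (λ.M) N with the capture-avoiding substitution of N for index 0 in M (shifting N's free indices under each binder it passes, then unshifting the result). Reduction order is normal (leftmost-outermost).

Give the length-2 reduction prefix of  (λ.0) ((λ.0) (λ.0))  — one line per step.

Answer: after 2 steps: λ.0

Working:
  start: (λ.0) ((λ.0) (λ.0))
  →1  (λ.0) (λ.0)
  →2  λ.0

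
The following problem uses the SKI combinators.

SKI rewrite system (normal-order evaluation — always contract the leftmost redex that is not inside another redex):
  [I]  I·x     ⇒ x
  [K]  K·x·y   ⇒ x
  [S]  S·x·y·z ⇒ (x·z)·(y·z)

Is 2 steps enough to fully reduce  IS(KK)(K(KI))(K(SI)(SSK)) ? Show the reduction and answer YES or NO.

  start: IS(KK)(K(KI))(K(SI)(SSK))
  [1] S(KK)(K(KI))(K(SI)(SSK))
  [2] KK(K(SI)(SSK))(K(KI)(K(SI)(SSK)))

Answer: NO — after 2 steps the term is KK(K(SI)(SSK))(K(KI)(K(SI)(SSK))), not yet normal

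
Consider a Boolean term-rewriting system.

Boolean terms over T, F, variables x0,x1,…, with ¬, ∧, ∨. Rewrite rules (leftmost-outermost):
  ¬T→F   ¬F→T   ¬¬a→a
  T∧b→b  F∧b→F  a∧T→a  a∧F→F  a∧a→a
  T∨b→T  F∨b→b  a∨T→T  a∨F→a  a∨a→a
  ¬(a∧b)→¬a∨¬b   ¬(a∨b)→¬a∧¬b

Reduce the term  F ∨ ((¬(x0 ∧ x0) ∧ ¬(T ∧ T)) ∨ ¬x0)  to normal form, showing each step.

  start: F ∨ ((¬(x0 ∧ x0) ∧ ¬(T ∧ T)) ∨ ¬x0)
  →1  (¬(x0 ∧ x0) ∧ ¬(T ∧ T)) ∨ ¬x0
  →2  ((¬x0 ∨ ¬x0) ∧ ¬(T ∧ T)) ∨ ¬x0
  →3  (¬x0 ∧ ¬(T ∧ T)) ∨ ¬x0
  →4  (¬x0 ∧ (¬T ∨ ¬T)) ∨ ¬x0
  →5  (¬x0 ∧ ¬T) ∨ ¬x0
  →6  (¬x0 ∧ F) ∨ ¬x0
  →7  F ∨ ¬x0
  →8  ¬x0

Answer: normal form = ¬x0  (in 8 steps)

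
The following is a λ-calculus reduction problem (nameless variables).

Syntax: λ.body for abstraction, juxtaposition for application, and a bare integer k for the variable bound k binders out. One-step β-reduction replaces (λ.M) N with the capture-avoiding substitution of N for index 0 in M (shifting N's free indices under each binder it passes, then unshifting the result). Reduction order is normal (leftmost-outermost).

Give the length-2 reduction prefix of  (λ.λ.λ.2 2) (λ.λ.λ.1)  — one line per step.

  start: (λ.λ.λ.2 2) (λ.λ.λ.1)
  →1  λ.λ.(λ.λ.λ.1) (λ.λ.λ.1)
  →2  λ.λ.λ.λ.1

Answer: after 2 steps: λ.λ.λ.λ.1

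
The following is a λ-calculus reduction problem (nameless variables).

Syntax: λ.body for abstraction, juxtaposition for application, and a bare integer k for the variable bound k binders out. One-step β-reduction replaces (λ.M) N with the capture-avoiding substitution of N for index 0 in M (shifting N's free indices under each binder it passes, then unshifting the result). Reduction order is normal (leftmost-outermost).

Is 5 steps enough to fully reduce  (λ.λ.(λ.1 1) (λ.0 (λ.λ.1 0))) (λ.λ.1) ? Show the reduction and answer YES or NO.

  start: (λ.λ.(λ.1 1) (λ.0 (λ.λ.1 0))) (λ.λ.1)
  step 1: λ.(λ.1 1) (λ.0 (λ.λ.1 0))
  step 2: λ.0 0

Answer: YES — reaches normal form λ.0 0 in 2 ≤ 5 steps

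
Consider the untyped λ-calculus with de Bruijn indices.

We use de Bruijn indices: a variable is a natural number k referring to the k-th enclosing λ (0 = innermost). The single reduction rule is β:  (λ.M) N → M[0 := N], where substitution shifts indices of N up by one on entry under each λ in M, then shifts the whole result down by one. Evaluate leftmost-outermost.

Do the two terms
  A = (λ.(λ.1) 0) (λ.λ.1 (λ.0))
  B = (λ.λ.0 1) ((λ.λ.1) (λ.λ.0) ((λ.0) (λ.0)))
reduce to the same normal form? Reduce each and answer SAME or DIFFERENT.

Term A:
  start: (λ.(λ.1) 0) (λ.λ.1 (λ.0))
  step 1: (λ.λ.λ.1 (λ.0)) (λ.λ.1 (λ.0))
  step 2: λ.λ.1 (λ.0)

Term B:
  start: (λ.λ.0 1) ((λ.λ.1) (λ.λ.0) ((λ.0) (λ.0)))
  step 1: λ.0 ((λ.λ.1) (λ.λ.0) ((λ.0) (λ.0)))
  step 2: λ.0 ((λ.λ.λ.0) ((λ.0) (λ.0)))
  step 3: λ.0 (λ.λ.0)

Answer: DIFFERENT — A ⇓ λ.λ.1 (λ.0), B ⇓ λ.0 (λ.λ.0)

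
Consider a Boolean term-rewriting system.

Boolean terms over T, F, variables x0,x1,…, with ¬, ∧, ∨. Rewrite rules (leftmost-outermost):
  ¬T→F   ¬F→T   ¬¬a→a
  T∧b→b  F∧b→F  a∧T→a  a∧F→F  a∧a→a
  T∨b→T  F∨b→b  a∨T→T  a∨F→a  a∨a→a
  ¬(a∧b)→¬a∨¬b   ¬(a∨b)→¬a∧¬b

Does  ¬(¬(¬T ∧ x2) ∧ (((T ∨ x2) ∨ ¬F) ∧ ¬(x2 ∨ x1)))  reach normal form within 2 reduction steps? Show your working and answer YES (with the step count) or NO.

Answer: NO — after 2 steps the term is (¬T ∧ x2) ∨ ¬(((T ∨ x2) ∨ ¬F) ∧ ¬(x2 ∨ x1)), not yet normal

Reduction:
  start: ¬(¬(¬T ∧ x2) ∧ (((T ∨ x2) ∨ ¬F) ∧ ¬(x2 ∨ x1)))
  [1] ¬¬(¬T ∧ x2) ∨ ¬(((T ∨ x2) ∨ ¬F) ∧ ¬(x2 ∨ x1))
  [2] (¬T ∧ x2) ∨ ¬(((T ∨ x2) ∨ ¬F) ∧ ¬(x2 ∨ x1))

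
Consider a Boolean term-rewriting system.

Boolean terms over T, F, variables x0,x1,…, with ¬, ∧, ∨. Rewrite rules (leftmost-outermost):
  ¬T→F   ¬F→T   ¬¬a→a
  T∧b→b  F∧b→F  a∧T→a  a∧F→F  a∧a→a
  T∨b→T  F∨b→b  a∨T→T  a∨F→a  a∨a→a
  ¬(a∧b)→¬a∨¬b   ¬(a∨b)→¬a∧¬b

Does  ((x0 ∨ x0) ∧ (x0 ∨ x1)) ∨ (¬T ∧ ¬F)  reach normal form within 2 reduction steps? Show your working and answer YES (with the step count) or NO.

Answer: NO — after 2 steps the term is (x0 ∧ (x0 ∨ x1)) ∨ (F ∧ ¬F), not yet normal

Working:
  start: ((x0 ∨ x0) ∧ (x0 ∨ x1)) ∨ (¬T ∧ ¬F)
  step 1: (x0 ∧ (x0 ∨ x1)) ∨ (¬T ∧ ¬F)
  step 2: (x0 ∧ (x0 ∨ x1)) ∨ (F ∧ ¬F)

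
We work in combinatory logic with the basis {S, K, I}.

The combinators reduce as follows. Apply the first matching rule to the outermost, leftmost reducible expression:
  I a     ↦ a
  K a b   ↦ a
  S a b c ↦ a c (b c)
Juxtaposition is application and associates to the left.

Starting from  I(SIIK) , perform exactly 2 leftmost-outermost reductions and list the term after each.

Answer: after 2 steps: IK(IK)

Reduction:
  start: I(SIIK)
  step 1: SIIK
  step 2: IK(IK)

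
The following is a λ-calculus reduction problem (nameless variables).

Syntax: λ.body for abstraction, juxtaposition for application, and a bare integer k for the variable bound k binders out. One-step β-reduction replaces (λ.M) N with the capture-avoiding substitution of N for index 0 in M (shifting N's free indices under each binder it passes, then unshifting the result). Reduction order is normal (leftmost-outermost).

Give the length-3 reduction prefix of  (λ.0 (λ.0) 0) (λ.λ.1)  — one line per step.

Answer: after 3 steps: λ.0

Reduction:
  start: (λ.0 (λ.0) 0) (λ.λ.1)
  [1] (λ.λ.1) (λ.0) (λ.λ.1)
  [2] (λ.λ.0) (λ.λ.1)
  [3] λ.0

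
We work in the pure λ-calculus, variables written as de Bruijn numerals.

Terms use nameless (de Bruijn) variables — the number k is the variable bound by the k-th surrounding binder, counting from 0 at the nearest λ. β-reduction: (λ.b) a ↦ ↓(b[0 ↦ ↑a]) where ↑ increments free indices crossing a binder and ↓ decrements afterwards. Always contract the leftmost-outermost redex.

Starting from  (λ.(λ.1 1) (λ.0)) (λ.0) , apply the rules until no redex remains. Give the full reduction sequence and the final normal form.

  start: (λ.(λ.1 1) (λ.0)) (λ.0)
  [1] (λ.(λ.0) (λ.0)) (λ.0)
  [2] (λ.0) (λ.0)
  [3] λ.0

Answer: normal form = λ.0  (in 3 steps)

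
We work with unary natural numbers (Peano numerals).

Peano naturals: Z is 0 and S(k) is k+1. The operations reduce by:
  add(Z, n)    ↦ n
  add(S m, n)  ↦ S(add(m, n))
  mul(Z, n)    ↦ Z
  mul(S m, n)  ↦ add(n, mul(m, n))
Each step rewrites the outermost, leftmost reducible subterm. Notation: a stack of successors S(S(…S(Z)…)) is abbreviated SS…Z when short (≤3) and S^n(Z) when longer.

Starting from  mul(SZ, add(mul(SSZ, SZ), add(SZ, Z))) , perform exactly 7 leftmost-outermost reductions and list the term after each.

Answer: after 7 steps: S(add(add(add(SZ, mul(Z, SZ)), add(SZ, Z)), mul(Z, add(mul(SSZ, SZ), add(SZ, Z)))))

Working:
  start: mul(SZ, add(mul(SSZ, SZ), add(SZ, Z)))
  →1  add(add(mul(SSZ, SZ), add(SZ, Z)), mul(Z, add(mul(SSZ, SZ), add(SZ, Z))))
  →2  add(add(add(SZ, mul(SZ, SZ)), add(SZ, Z)), mul(Z, add(mul(SSZ, SZ), add(SZ, Z))))
  →3  add(add(S(add(Z, mul(SZ, SZ))), add(SZ, Z)), mul(Z, add(mul(SSZ, SZ), add(SZ, Z))))
  →4  add(S(add(add(Z, mul(SZ, SZ)), add(SZ, Z))), mul(Z, add(mul(SSZ, SZ), add(SZ, Z))))
  →5  S(add(add(add(Z, mul(SZ, SZ)), add(SZ, Z)), mul(Z, add(mul(SSZ, SZ), add(SZ, Z)))))
  →6  S(add(add(mul(SZ, SZ), add(SZ, Z)), mul(Z, add(mul(SSZ, SZ), add(SZ, Z)))))
  →7  S(add(add(add(SZ, mul(Z, SZ)), add(SZ, Z)), mul(Z, add(mul(SSZ, SZ), add(SZ, Z)))))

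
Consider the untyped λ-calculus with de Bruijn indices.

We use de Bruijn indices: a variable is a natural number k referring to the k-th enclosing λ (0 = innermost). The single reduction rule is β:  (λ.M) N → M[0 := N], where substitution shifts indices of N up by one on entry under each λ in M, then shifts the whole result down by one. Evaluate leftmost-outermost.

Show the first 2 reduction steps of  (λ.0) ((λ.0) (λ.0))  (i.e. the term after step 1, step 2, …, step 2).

Answer: after 2 steps: λ.0

Derivation:
  start: (λ.0) ((λ.0) (λ.0))
  step 1: (λ.0) (λ.0)
  step 2: λ.0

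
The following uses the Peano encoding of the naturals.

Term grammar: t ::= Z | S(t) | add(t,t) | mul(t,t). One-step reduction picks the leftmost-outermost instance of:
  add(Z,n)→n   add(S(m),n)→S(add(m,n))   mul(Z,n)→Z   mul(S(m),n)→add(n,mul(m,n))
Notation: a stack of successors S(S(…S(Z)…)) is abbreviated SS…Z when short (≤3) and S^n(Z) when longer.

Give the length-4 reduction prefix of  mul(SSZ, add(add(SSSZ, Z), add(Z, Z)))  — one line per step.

  start: mul(SSZ, add(add(SSSZ, Z), add(Z, Z)))
  step 1: add(add(add(SSSZ, Z), add(Z, Z)), mul(SZ, add(add(SSSZ, Z), add(Z, Z))))
  step 2: add(add(S(add(SSZ, Z)), add(Z, Z)), mul(SZ, add(add(SSSZ, Z), add(Z, Z))))
  step 3: add(S(add(add(SSZ, Z), add(Z, Z))), mul(SZ, add(add(SSSZ, Z), add(Z, Z))))
  step 4: S(add(add(add(SSZ, Z), add(Z, Z)), mul(SZ, add(add(SSSZ, Z), add(Z, Z)))))

Answer: after 4 steps: S(add(add(add(SSZ, Z), add(Z, Z)), mul(SZ, add(add(SSSZ, Z), add(Z, Z)))))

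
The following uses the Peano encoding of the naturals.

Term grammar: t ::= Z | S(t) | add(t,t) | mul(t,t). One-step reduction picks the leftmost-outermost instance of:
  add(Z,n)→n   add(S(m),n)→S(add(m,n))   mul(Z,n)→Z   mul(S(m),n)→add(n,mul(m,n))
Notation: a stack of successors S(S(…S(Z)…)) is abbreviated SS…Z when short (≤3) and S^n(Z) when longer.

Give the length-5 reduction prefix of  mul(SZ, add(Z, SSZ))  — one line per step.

Answer: after 5 steps: S(S(mul(Z, add(Z, SSZ))))

Derivation:
  start: mul(SZ, add(Z, SSZ))
  [1] add(add(Z, SSZ), mul(Z, add(Z, SSZ)))
  [2] add(SSZ, mul(Z, add(Z, SSZ)))
  [3] S(add(SZ, mul(Z, add(Z, SSZ))))
  [4] S(S(add(Z, mul(Z, add(Z, SSZ)))))
  [5] S(S(mul(Z, add(Z, SSZ))))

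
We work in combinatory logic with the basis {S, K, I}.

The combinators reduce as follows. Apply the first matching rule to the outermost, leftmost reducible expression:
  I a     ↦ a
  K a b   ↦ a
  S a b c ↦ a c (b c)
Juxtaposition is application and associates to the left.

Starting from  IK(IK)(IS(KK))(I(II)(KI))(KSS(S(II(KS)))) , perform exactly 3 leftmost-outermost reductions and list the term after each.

  start: IK(IK)(IS(KK))(I(II)(KI))(KSS(S(II(KS))))
  [1] K(IK)(IS(KK))(I(II)(KI))(KSS(S(II(KS))))
  [2] IK(I(II)(KI))(KSS(S(II(KS))))
  [3] K(I(II)(KI))(KSS(S(II(KS))))

Answer: after 3 steps: K(I(II)(KI))(KSS(S(II(KS))))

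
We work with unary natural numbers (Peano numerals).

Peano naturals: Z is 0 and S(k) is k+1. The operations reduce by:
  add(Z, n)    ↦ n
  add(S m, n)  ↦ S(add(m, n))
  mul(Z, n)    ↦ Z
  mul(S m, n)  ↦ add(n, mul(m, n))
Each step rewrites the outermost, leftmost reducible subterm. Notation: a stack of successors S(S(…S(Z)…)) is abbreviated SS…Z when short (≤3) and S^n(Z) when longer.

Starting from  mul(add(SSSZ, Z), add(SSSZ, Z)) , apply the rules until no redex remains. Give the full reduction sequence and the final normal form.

Answer: normal form = S^9(Z)  (in 32 steps)

Working:
  start: mul(add(SSSZ, Z), add(SSSZ, Z))
  step 1: mul(S(add(SSZ, Z)), add(SSSZ, Z))
  step 2: add(add(SSSZ, Z), mul(add(SSZ, Z), add(SSSZ, Z)))
  step 3: add(S(add(SSZ, Z)), mul(add(SSZ, Z), add(SSSZ, Z)))
  step 4: S(add(add(SSZ, Z), mul(add(SSZ, Z), add(SSSZ, Z))))
  step 5: S(add(S(add(SZ, Z)), mul(add(SSZ, Z), add(SSSZ, Z))))
  step 6: S(S(add(add(SZ, Z), mul(add(SSZ, Z), add(SSSZ, Z)))))
  step 7: S(S(add(S(add(Z, Z)), mul(add(SSZ, Z), add(SSSZ, Z)))))
  step 8: S(S(S(add(add(Z, Z), mul(add(SSZ, Z), add(SSSZ, Z))))))
  step 9: S(S(S(add(Z, mul(add(SSZ, Z), add(SSSZ, Z))))))
  step 10: S(S(S(mul(add(SSZ, Z), add(SSSZ, Z)))))
  step 11: S(S(S(mul(S(add(SZ, Z)), add(SSSZ, Z)))))
  step 12: S(S(S(add(add(SSSZ, Z), mul(add(SZ, Z), add(SSSZ, Z))))))
  step 13: S(S(S(add(S(add(SSZ, Z)), mul(add(SZ, Z), add(SSSZ, Z))))))
  step 14: S(S(S(S(add(add(SSZ, Z), mul(add(SZ, Z), add(SSSZ, Z)))))))
  step 15: S(S(S(S(add(S(add(SZ, Z)), mul(add(SZ, Z), add(SSSZ, Z)))))))
  step 16: S(S(S(S(S(add(add(SZ, Z), mul(add(SZ, Z), add(SSSZ, Z))))))))
  step 17: S(S(S(S(S(add(S(add(Z, Z)), mul(add(SZ, Z), add(SSSZ, Z))))))))
  step 18: S(S(S(S(S(S(add(add(Z, Z), mul(add(SZ, Z), add(SSSZ, Z)))))))))
  step 19: S(S(S(S(S(S(add(Z, mul(add(SZ, Z), add(SSSZ, Z)))))))))
  step 20: S(S(S(S(S(S(mul(add(SZ, Z), add(SSSZ, Z))))))))
  step 21: S(S(S(S(S(S(mul(S(add(Z, Z)), add(SSSZ, Z))))))))
  step 22: S(S(S(S(S(S(add(add(SSSZ, Z), mul(add(Z, Z), add(SSSZ, Z)))))))))
  step 23: S(S(S(S(S(S(add(S(add(SSZ, Z)), mul(add(Z, Z), add(SSSZ, Z)))))))))
  step 24: S(S(S(S(S(S(S(add(add(SSZ, Z), mul(add(Z, Z), add(SSSZ, Z))))))))))
  step 25: S(S(S(S(S(S(S(add(S(add(SZ, Z)), mul(add(Z, Z), add(SSSZ, Z))))))))))
  step 26: S(S(S(S(S(S(S(S(add(add(SZ, Z), mul(add(Z, Z), add(SSSZ, Z)))))))))))
  step 27: S(S(S(S(S(S(S(S(add(S(add(Z, Z)), mul(add(Z, Z), add(SSSZ, Z)))))))))))
  step 28: S(S(S(S(S(S(S(S(S(add(add(Z, Z), mul(add(Z, Z), add(SSSZ, Z))))))))))))
  step 29: S(S(S(S(S(S(S(S(S(add(Z, mul(add(Z, Z), add(SSSZ, Z))))))))))))
  step 30: S(S(S(S(S(S(S(S(S(mul(add(Z, Z), add(SSSZ, Z)))))))))))
  step 31: S(S(S(S(S(S(S(S(S(mul(Z, add(SSSZ, Z)))))))))))
  step 32: S^9(Z)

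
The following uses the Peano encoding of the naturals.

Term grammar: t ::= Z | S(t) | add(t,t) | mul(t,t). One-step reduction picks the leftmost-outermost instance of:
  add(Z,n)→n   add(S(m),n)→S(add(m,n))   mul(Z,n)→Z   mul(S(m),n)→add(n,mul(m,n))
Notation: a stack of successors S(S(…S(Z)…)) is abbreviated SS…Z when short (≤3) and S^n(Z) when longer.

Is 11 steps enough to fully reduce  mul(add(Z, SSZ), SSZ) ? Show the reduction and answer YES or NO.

  start: mul(add(Z, SSZ), SSZ)
  [1] mul(SSZ, SSZ)
  [2] add(SSZ, mul(SZ, SSZ))
  [3] S(add(SZ, mul(SZ, SSZ)))
  [4] S(S(add(Z, mul(SZ, SSZ))))
  [5] S(S(mul(SZ, SSZ)))
  [6] S(S(add(SSZ, mul(Z, SSZ))))
  [7] S(S(S(add(SZ, mul(Z, SSZ)))))
  [8] S(S(S(S(add(Z, mul(Z, SSZ))))))
  [9] S(S(S(S(mul(Z, SSZ)))))
  [10] S^4(Z)

Answer: YES — reaches normal form S^4(Z) in 10 ≤ 11 steps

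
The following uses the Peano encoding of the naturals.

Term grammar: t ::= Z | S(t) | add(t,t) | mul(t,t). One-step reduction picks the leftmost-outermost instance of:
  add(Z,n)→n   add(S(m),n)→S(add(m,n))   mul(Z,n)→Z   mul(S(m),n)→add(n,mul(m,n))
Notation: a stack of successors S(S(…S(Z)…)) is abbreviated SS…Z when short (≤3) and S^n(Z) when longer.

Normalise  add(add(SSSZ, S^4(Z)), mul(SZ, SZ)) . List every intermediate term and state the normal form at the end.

Answer: normal form = S^8(Z)  (in 16 steps)

Reduction:
  start: add(add(SSSZ, S^4(Z)), mul(SZ, SZ))
  [1] add(S(add(SSZ, S^4(Z))), mul(SZ, SZ))
  [2] S(add(add(SSZ, S^4(Z)), mul(SZ, SZ)))
  [3] S(add(S(add(SZ, S^4(Z))), mul(SZ, SZ)))
  [4] S(S(add(add(SZ, S^4(Z)), mul(SZ, SZ))))
  [5] S(S(add(S(add(Z, S^4(Z))), mul(SZ, SZ))))
  [6] S(S(S(add(add(Z, S^4(Z)), mul(SZ, SZ)))))
  [7] S(S(S(add(S^4(Z), mul(SZ, SZ)))))
  [8] S(S(S(S(add(SSSZ, mul(SZ, SZ))))))
  [9] S(S(S(S(S(add(SSZ, mul(SZ, SZ)))))))
  [10] S(S(S(S(S(S(add(SZ, mul(SZ, SZ))))))))
  [11] S(S(S(S(S(S(S(add(Z, mul(SZ, SZ)))))))))
  [12] S(S(S(S(S(S(S(mul(SZ, SZ))))))))
  [13] S(S(S(S(S(S(S(add(SZ, mul(Z, SZ)))))))))
  [14] S(S(S(S(S(S(S(S(add(Z, mul(Z, SZ))))))))))
  [15] S(S(S(S(S(S(S(S(mul(Z, SZ)))))))))
  [16] S^8(Z)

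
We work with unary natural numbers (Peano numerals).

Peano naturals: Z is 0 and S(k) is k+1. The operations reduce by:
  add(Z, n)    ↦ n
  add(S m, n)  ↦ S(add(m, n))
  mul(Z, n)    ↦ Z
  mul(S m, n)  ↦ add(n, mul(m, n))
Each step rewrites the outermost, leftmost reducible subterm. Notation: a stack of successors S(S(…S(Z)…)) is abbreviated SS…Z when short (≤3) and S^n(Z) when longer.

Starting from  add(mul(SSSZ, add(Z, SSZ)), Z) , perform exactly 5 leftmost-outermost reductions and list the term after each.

Answer: after 5 steps: S(add(S(add(Z, mul(SSZ, add(Z, SSZ)))), Z))

Working:
  start: add(mul(SSSZ, add(Z, SSZ)), Z)
  step 1: add(add(add(Z, SSZ), mul(SSZ, add(Z, SSZ))), Z)
  step 2: add(add(SSZ, mul(SSZ, add(Z, SSZ))), Z)
  step 3: add(S(add(SZ, mul(SSZ, add(Z, SSZ)))), Z)
  step 4: S(add(add(SZ, mul(SSZ, add(Z, SSZ))), Z))
  step 5: S(add(S(add(Z, mul(SSZ, add(Z, SSZ)))), Z))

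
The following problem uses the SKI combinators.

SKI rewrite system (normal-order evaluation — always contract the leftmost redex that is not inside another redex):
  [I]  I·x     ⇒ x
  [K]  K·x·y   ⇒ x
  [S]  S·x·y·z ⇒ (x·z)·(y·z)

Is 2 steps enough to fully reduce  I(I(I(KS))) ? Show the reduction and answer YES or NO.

  start: I(I(I(KS)))
  →1  I(I(KS))
  →2  I(KS)

Answer: NO — after 2 steps the term is I(KS), not yet normal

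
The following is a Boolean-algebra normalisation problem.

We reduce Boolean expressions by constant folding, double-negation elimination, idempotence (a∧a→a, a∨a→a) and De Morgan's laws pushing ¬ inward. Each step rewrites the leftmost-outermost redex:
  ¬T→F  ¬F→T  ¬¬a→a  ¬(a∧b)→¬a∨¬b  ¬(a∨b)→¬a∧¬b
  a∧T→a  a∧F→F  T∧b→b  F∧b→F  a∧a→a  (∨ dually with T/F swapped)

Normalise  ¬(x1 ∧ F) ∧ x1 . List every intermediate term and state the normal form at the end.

Answer: normal form = x1  (in 4 steps)

Reduction:
  start: ¬(x1 ∧ F) ∧ x1
  →1  (¬x1 ∨ ¬F) ∧ x1
  →2  (¬x1 ∨ T) ∧ x1
  →3  T ∧ x1
  →4  x1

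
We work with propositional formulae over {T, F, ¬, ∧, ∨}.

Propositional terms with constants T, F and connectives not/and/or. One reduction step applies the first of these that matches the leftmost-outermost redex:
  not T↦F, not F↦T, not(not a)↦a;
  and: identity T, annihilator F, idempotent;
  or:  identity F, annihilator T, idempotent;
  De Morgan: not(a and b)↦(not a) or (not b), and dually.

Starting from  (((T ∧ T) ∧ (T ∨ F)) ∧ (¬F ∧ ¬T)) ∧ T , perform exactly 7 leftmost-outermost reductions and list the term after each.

Answer: after 7 steps: ¬T

Derivation:
  start: (((T ∧ T) ∧ (T ∨ F)) ∧ (¬F ∧ ¬T)) ∧ T
  [1] ((T ∧ T) ∧ (T ∨ F)) ∧ (¬F ∧ ¬T)
  [2] (T ∧ (T ∨ F)) ∧ (¬F ∧ ¬T)
  [3] (T ∨ F) ∧ (¬F ∧ ¬T)
  [4] T ∧ (¬F ∧ ¬T)
  [5] ¬F ∧ ¬T
  [6] T ∧ ¬T
  [7] ¬T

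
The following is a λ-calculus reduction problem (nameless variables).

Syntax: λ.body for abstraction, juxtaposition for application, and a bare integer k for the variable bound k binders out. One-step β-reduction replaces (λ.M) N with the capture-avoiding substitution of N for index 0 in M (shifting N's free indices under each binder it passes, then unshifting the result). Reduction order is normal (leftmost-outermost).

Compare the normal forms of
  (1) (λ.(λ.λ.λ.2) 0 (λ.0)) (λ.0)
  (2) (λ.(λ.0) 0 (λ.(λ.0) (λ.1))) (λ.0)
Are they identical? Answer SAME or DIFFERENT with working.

Answer: DIFFERENT — A ⇓ λ.λ.0, B ⇓ λ.λ.1

Derivation:
Term A:
  start: (λ.(λ.λ.λ.2) 0 (λ.0)) (λ.0)
  [1] (λ.λ.λ.2) (λ.0) (λ.0)
  [2] (λ.λ.λ.0) (λ.0)
  [3] λ.λ.0

Term B:
  start: (λ.(λ.0) 0 (λ.(λ.0) (λ.1))) (λ.0)
  [1] (λ.0) (λ.0) (λ.(λ.0) (λ.1))
  [2] (λ.0) (λ.(λ.0) (λ.1))
  [3] λ.(λ.0) (λ.1)
  [4] λ.λ.1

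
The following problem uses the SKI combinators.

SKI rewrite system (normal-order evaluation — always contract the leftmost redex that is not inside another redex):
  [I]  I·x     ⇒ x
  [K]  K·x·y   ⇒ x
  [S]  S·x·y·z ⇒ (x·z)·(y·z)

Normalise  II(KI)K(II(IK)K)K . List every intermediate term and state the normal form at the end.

Answer: normal form = K  (in 8 steps)

Working:
  start: II(KI)K(II(IK)K)K
  [1] I(KI)K(II(IK)K)K
  [2] KIK(II(IK)K)K
  [3] I(II(IK)K)K
  [4] II(IK)KK
  [5] I(IK)KK
  [6] IKKK
  [7] KKK
  [8] K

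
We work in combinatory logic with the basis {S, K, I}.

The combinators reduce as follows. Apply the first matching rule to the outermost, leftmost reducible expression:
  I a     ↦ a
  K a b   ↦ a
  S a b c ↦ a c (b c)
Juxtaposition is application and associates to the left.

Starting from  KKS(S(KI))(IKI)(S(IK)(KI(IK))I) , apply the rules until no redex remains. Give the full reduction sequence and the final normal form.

Answer: normal form = S(KI)I  (in 5 steps)

Reduction:
  start: KKS(S(KI))(IKI)(S(IK)(KI(IK))I)
  step 1: K(S(KI))(IKI)(S(IK)(KI(IK))I)
  step 2: S(KI)(S(IK)(KI(IK))I)
  step 3: S(KI)(IKI(KI(IK)I))
  step 4: S(KI)(KI(KI(IK)I))
  step 5: S(KI)I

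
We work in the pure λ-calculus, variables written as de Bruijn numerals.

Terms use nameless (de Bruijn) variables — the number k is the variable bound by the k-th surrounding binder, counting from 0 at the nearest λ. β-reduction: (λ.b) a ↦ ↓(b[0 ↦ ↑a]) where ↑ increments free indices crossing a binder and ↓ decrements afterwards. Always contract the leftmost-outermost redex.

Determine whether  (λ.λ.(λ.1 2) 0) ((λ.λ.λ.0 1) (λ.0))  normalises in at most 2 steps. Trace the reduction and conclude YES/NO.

Answer: NO — after 2 steps the term is λ.0 ((λ.λ.λ.0 1) (λ.0)), not yet normal

Working:
  start: (λ.λ.(λ.1 2) 0) ((λ.λ.λ.0 1) (λ.0))
  step 1: λ.(λ.1 ((λ.λ.λ.0 1) (λ.0))) 0
  step 2: λ.0 ((λ.λ.λ.0 1) (λ.0))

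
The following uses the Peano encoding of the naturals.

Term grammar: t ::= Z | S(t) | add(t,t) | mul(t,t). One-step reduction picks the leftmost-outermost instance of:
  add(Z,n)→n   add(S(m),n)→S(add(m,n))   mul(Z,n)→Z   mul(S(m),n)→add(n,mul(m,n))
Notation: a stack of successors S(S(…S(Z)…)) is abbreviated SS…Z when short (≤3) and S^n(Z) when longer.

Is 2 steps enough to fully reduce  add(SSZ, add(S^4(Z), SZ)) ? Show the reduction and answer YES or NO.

  start: add(SSZ, add(S^4(Z), SZ))
  →1  S(add(SZ, add(S^4(Z), SZ)))
  →2  S(S(add(Z, add(S^4(Z), SZ))))

Answer: NO — after 2 steps the term is S(S(add(Z, add(S^4(Z), SZ)))), not yet normal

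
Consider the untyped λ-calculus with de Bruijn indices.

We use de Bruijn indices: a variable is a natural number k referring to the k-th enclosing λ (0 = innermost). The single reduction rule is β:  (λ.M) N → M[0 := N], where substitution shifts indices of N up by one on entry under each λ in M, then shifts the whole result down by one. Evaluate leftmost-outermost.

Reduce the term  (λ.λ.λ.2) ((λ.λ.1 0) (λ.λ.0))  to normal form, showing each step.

Answer: normal form = λ.λ.λ.λ.0  (in 3 steps)

Reduction:
  start: (λ.λ.λ.2) ((λ.λ.1 0) (λ.λ.0))
  →1  λ.λ.(λ.λ.1 0) (λ.λ.0)
  →2  λ.λ.λ.(λ.λ.0) 0
  →3  λ.λ.λ.λ.0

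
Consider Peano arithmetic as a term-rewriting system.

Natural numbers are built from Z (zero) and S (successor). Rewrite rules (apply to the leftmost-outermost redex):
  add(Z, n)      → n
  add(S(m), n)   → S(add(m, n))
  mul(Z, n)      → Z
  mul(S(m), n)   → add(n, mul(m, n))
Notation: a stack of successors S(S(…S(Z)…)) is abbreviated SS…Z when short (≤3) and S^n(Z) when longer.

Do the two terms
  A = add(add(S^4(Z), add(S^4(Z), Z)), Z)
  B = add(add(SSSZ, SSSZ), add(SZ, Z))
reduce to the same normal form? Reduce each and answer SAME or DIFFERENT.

Term A:
  start: add(add(S^4(Z), add(S^4(Z), Z)), Z)
  [1] add(S(add(SSSZ, add(S^4(Z), Z))), Z)
  [2] S(add(add(SSSZ, add(S^4(Z), Z)), Z))
  [3] S(add(S(add(SSZ, add(S^4(Z), Z))), Z))
  [4] S(S(add(add(SSZ, add(S^4(Z), Z)), Z)))
  [5] S(S(add(S(add(SZ, add(S^4(Z), Z))), Z)))
  [6] S(S(S(add(add(SZ, add(S^4(Z), Z)), Z))))
  [7] S(S(S(add(S(add(Z, add(S^4(Z), Z))), Z))))
  [8] S(S(S(S(add(add(Z, add(S^4(Z), Z)), Z)))))
  [9] S(S(S(S(add(add(S^4(Z), Z), Z)))))
  [10] S(S(S(S(add(S(add(SSSZ, Z)), Z)))))
  [11] S(S(S(S(S(add(add(SSSZ, Z), Z))))))
  [12] S(S(S(S(S(add(S(add(SSZ, Z)), Z))))))
  [13] S(S(S(S(S(S(add(add(SSZ, Z), Z)))))))
  [14] S(S(S(S(S(S(add(S(add(SZ, Z)), Z)))))))
  [15] S(S(S(S(S(S(S(add(add(SZ, Z), Z))))))))
  [16] S(S(S(S(S(S(S(add(S(add(Z, Z)), Z))))))))
  [17] S(S(S(S(S(S(S(S(add(add(Z, Z), Z)))))))))
  [18] S(S(S(S(S(S(S(S(add(Z, Z)))))))))
  [19] S^8(Z)

Term B:
  start: add(add(SSSZ, SSSZ), add(SZ, Z))
  [1] add(S(add(SSZ, SSSZ)), add(SZ, Z))
  [2] S(add(add(SSZ, SSSZ), add(SZ, Z)))
  [3] S(add(S(add(SZ, SSSZ)), add(SZ, Z)))
  [4] S(S(add(add(SZ, SSSZ), add(SZ, Z))))
  [5] S(S(add(S(add(Z, SSSZ)), add(SZ, Z))))
  [6] S(S(S(add(add(Z, SSSZ), add(SZ, Z)))))
  [7] S(S(S(add(SSSZ, add(SZ, Z)))))
  [8] S(S(S(S(add(SSZ, add(SZ, Z))))))
  [9] S(S(S(S(S(add(SZ, add(SZ, Z)))))))
  [10] S(S(S(S(S(S(add(Z, add(SZ, Z))))))))
  [11] S(S(S(S(S(S(add(SZ, Z)))))))
  [12] S(S(S(S(S(S(S(add(Z, Z))))))))
  [13] S^7(Z)

Answer: DIFFERENT — A ⇓ S^8(Z), B ⇓ S^7(Z)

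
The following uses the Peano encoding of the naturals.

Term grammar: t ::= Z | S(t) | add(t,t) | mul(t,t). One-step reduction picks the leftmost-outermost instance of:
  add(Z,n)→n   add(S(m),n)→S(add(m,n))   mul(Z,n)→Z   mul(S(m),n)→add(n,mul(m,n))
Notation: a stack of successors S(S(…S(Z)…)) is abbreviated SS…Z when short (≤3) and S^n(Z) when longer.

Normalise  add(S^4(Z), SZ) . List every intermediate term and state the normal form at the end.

Answer: normal form = S^5(Z)  (in 5 steps)

Reduction:
  start: add(S^4(Z), SZ)
  step 1: S(add(SSSZ, SZ))
  step 2: S(S(add(SSZ, SZ)))
  step 3: S(S(S(add(SZ, SZ))))
  step 4: S(S(S(S(add(Z, SZ)))))
  step 5: S^5(Z)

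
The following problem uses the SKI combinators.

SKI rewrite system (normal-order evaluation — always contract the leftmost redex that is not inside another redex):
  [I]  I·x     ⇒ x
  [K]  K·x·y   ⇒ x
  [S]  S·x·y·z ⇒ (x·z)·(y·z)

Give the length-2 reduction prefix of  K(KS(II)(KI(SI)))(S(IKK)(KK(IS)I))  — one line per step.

Answer: after 2 steps: S(KI(SI))

Derivation:
  start: K(KS(II)(KI(SI)))(S(IKK)(KK(IS)I))
  [1] KS(II)(KI(SI))
  [2] S(KI(SI))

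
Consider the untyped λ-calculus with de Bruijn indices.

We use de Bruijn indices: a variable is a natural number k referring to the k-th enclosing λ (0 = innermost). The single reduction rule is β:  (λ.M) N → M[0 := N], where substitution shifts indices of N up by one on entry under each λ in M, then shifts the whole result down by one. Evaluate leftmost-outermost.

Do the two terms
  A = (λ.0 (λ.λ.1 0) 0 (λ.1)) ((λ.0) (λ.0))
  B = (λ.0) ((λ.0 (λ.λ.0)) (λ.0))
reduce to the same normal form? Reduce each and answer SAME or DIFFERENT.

Term A:
  start: (λ.0 (λ.λ.1 0) 0 (λ.1)) ((λ.0) (λ.0))
  step 1: (λ.0) (λ.0) (λ.λ.1 0) ((λ.0) (λ.0)) (λ.(λ.0) (λ.0))
  step 2: (λ.0) (λ.λ.1 0) ((λ.0) (λ.0)) (λ.(λ.0) (λ.0))
  step 3: (λ.λ.1 0) ((λ.0) (λ.0)) (λ.(λ.0) (λ.0))
  step 4: (λ.(λ.0) (λ.0) 0) (λ.(λ.0) (λ.0))
  step 5: (λ.0) (λ.0) (λ.(λ.0) (λ.0))
  step 6: (λ.0) (λ.(λ.0) (λ.0))
  step 7: λ.(λ.0) (λ.0)
  step 8: λ.λ.0

Term B:
  start: (λ.0) ((λ.0 (λ.λ.0)) (λ.0))
  step 1: (λ.0 (λ.λ.0)) (λ.0)
  step 2: (λ.0) (λ.λ.0)
  step 3: λ.λ.0

Answer: SAME — A ⇓ λ.λ.0, B ⇓ λ.λ.0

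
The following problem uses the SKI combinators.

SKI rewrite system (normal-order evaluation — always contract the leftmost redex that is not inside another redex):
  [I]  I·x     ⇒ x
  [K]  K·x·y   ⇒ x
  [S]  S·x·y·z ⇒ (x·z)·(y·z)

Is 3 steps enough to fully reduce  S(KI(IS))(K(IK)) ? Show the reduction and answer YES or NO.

Answer: YES — reaches normal form SI(KK) in 2 ≤ 3 steps

Derivation:
  start: S(KI(IS))(K(IK))
  [1] SI(K(IK))
  [2] SI(KK)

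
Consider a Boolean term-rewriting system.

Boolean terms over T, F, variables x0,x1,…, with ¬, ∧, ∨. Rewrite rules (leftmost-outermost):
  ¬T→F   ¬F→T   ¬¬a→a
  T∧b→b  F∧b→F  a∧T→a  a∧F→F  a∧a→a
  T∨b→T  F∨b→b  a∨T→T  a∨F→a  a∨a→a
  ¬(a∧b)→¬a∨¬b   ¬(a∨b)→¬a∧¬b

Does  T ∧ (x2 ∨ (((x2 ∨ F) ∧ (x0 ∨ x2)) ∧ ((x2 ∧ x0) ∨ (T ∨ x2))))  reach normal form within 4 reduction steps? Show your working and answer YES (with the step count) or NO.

  start: T ∧ (x2 ∨ (((x2 ∨ F) ∧ (x0 ∨ x2)) ∧ ((x2 ∧ x0) ∨ (T ∨ x2))))
  [1] x2 ∨ (((x2 ∨ F) ∧ (x0 ∨ x2)) ∧ ((x2 ∧ x0) ∨ (T ∨ x2)))
  [2] x2 ∨ ((x2 ∧ (x0 ∨ x2)) ∧ ((x2 ∧ x0) ∨ (T ∨ x2)))
  [3] x2 ∨ ((x2 ∧ (x0 ∨ x2)) ∧ ((x2 ∧ x0) ∨ T))
  [4] x2 ∨ ((x2 ∧ (x0 ∨ x2)) ∧ T)

Answer: NO — after 4 steps the term is x2 ∨ ((x2 ∧ (x0 ∨ x2)) ∧ T), not yet normal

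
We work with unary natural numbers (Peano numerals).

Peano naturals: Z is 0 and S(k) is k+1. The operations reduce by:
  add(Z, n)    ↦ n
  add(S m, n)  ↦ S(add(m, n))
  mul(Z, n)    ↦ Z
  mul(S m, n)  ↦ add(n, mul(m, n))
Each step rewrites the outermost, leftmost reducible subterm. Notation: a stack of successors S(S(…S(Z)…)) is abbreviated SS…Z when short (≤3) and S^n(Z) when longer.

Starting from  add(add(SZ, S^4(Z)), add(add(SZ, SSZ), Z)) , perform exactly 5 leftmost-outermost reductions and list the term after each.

Answer: after 5 steps: S(S(S(add(SSZ, add(add(SZ, SSZ), Z)))))

Derivation:
  start: add(add(SZ, S^4(Z)), add(add(SZ, SSZ), Z))
  step 1: add(S(add(Z, S^4(Z))), add(add(SZ, SSZ), Z))
  step 2: S(add(add(Z, S^4(Z)), add(add(SZ, SSZ), Z)))
  step 3: S(add(S^4(Z), add(add(SZ, SSZ), Z)))
  step 4: S(S(add(SSSZ, add(add(SZ, SSZ), Z))))
  step 5: S(S(S(add(SSZ, add(add(SZ, SSZ), Z)))))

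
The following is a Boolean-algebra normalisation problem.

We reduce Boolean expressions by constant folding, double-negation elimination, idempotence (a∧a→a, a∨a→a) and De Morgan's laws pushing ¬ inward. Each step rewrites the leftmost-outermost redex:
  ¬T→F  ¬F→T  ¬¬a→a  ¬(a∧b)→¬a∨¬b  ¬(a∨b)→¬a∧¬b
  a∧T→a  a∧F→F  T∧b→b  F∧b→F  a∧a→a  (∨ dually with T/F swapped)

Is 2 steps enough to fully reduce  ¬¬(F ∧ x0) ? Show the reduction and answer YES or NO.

  start: ¬¬(F ∧ x0)
  [1] F ∧ x0
  [2] F

Answer: YES — reaches normal form F in 2 ≤ 2 steps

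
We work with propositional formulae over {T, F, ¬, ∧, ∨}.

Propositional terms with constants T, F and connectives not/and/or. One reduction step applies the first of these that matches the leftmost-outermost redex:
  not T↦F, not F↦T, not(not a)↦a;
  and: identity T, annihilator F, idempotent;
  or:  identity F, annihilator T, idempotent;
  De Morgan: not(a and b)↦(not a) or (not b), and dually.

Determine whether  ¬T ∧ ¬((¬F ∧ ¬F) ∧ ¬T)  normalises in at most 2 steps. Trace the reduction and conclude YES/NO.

Answer: YES — reaches normal form F in 2 ≤ 2 steps

Derivation:
  start: ¬T ∧ ¬((¬F ∧ ¬F) ∧ ¬T)
  step 1: F ∧ ¬((¬F ∧ ¬F) ∧ ¬T)
  step 2: F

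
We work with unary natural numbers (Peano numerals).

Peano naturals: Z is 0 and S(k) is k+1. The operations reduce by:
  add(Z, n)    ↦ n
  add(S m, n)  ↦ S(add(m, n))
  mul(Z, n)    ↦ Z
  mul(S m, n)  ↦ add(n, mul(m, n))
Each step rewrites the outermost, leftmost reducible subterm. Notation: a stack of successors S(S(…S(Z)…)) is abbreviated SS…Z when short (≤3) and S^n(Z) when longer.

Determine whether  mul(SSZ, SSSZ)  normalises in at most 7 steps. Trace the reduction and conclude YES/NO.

Answer: NO — after 7 steps the term is S(S(S(S(add(SSZ, mul(Z, SSSZ)))))), not yet normal

Working:
  start: mul(SSZ, SSSZ)
  →1  add(SSSZ, mul(SZ, SSSZ))
  →2  S(add(SSZ, mul(SZ, SSSZ)))
  →3  S(S(add(SZ, mul(SZ, SSSZ))))
  →4  S(S(S(add(Z, mul(SZ, SSSZ)))))
  →5  S(S(S(mul(SZ, SSSZ))))
  →6  S(S(S(add(SSSZ, mul(Z, SSSZ)))))
  →7  S(S(S(S(add(SSZ, mul(Z, SSSZ))))))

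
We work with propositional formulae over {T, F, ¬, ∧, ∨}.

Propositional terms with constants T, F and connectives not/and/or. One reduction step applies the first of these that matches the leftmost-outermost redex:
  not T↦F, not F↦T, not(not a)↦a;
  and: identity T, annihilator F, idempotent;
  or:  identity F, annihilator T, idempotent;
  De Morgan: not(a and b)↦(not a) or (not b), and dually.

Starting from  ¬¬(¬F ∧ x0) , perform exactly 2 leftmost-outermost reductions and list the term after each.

Answer: after 2 steps: T ∧ x0

Reduction:
  start: ¬¬(¬F ∧ x0)
  [1] ¬F ∧ x0
  [2] T ∧ x0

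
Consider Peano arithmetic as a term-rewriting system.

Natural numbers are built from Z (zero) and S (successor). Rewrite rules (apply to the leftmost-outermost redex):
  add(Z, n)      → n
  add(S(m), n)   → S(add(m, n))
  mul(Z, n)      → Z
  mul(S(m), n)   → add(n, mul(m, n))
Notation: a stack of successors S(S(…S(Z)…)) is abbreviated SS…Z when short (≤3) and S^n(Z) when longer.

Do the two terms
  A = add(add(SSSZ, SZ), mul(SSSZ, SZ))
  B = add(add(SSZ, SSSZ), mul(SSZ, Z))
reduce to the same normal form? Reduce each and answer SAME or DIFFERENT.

Term A:
  start: add(add(SSSZ, SZ), mul(SSSZ, SZ))
  [1] add(S(add(SSZ, SZ)), mul(SSSZ, SZ))
  [2] S(add(add(SSZ, SZ), mul(SSSZ, SZ)))
  [3] S(add(S(add(SZ, SZ)), mul(SSSZ, SZ)))
  [4] S(S(add(add(SZ, SZ), mul(SSSZ, SZ))))
  [5] S(S(add(S(add(Z, SZ)), mul(SSSZ, SZ))))
  [6] S(S(S(add(add(Z, SZ), mul(SSSZ, SZ)))))
  [7] S(S(S(add(SZ, mul(SSSZ, SZ)))))
  [8] S(S(S(S(add(Z, mul(SSSZ, SZ))))))
  [9] S(S(S(S(mul(SSSZ, SZ)))))
  [10] S(S(S(S(add(SZ, mul(SSZ, SZ))))))
  [11] S(S(S(S(S(add(Z, mul(SSZ, SZ)))))))
  [12] S(S(S(S(S(mul(SSZ, SZ))))))
  [13] S(S(S(S(S(add(SZ, mul(SZ, SZ)))))))
  [14] S(S(S(S(S(S(add(Z, mul(SZ, SZ))))))))
  [15] S(S(S(S(S(S(mul(SZ, SZ)))))))
  [16] S(S(S(S(S(S(add(SZ, mul(Z, SZ))))))))
  [17] S(S(S(S(S(S(S(add(Z, mul(Z, SZ)))))))))
  [18] S(S(S(S(S(S(S(mul(Z, SZ))))))))
  [19] S^7(Z)

Term B:
  start: add(add(SSZ, SSSZ), mul(SSZ, Z))
  [1] add(S(add(SZ, SSSZ)), mul(SSZ, Z))
  [2] S(add(add(SZ, SSSZ), mul(SSZ, Z)))
  [3] S(add(S(add(Z, SSSZ)), mul(SSZ, Z)))
  [4] S(S(add(add(Z, SSSZ), mul(SSZ, Z))))
  [5] S(S(add(SSSZ, mul(SSZ, Z))))
  [6] S(S(S(add(SSZ, mul(SSZ, Z)))))
  [7] S(S(S(S(add(SZ, mul(SSZ, Z))))))
  [8] S(S(S(S(S(add(Z, mul(SSZ, Z)))))))
  [9] S(S(S(S(S(mul(SSZ, Z))))))
  [10] S(S(S(S(S(add(Z, mul(SZ, Z)))))))
  [11] S(S(S(S(S(mul(SZ, Z))))))
  [12] S(S(S(S(S(add(Z, mul(Z, Z)))))))
  [13] S(S(S(S(S(mul(Z, Z))))))
  [14] S^5(Z)

Answer: DIFFERENT — A ⇓ S^7(Z), B ⇓ S^5(Z)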